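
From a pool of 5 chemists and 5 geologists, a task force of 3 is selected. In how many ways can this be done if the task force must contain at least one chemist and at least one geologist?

With no constraint there are C(10,3) = 120 possible selections.
Subtract selections that omit an entire group: no chemists → C(5,3) = 10; no geologists → C(5,3) = 10.
Both groups omitted at once is impossible, so 120 − 20 = 100.

100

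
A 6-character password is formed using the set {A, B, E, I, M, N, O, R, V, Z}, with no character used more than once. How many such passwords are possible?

With no repetition, fill the 6 characters in order: 10 choices, then 9, down to 5.
That product is 10 × 9 × 8 × 7 × 6 × 5 = 151200.

151200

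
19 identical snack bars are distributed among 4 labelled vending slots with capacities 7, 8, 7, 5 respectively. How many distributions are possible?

153

Ignoring the caps, the number of non-negative solutions to x_1+…+x_4 = 19 is C(22,3) = 1540.
Subtract solutions that violate a single cap (substitute x_i' = x_i − (cap_i+1)): x_1 ≥ 8 gives C(14,3) = 364; x_2 ≥ 9 gives C(13,3) = 286; x_3 ≥ 8 gives C(14,3) = 364; x_4 ≥ 6 gives C(16,3) = 560. Together 1574.
Add back pairs where two caps are both exceeded: 10 + 20 + 56 + 10 + 35 + 56 = 187.
By inclusion–exclusion the count is 1540 − 1574 + 187 = 153.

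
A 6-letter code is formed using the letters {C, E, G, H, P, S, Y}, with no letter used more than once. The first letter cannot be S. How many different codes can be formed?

4320

The first letter has 7−1 = 6 choices (anything except S).
The remaining 5 letters are filled from the other 6 symbols without repetition: 6 × 5 × 4 × 3 × 2 = 720.
Total: 6 × 720 = 4320.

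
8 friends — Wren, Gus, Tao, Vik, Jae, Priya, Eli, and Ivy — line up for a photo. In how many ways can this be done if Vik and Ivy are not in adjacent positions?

Of the 8! = 40320 arrangements, those with Vik and Ivy adjacent number 2 × 7! = 10080 (treat the pair as a block with 2 internal orders).
Complementary counting: 40320 − 10080 = 30240.

30240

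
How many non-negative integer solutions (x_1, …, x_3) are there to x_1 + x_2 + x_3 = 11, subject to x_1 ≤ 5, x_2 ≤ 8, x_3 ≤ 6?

By stars and bars, unrestricted non-negative solutions to x_1+…+x_3 = 11 number C(11+2,2) = 78.
Subtract solutions that violate a single cap (substitute x_i' = x_i − (cap_i+1)): x_1 ≥ 6 gives C(7,2) = 21; x_2 ≥ 9 gives C(4,2) = 6; x_3 ≥ 7 gives C(6,2) = 15. Together 42.
No two caps can be exceeded simultaneously, so the pair terms are all 0.
By inclusion–exclusion the count is 78 − 42 + 0 = 36.

36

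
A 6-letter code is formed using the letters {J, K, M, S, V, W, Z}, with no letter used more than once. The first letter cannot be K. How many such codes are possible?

4320

The first letter has 7−1 = 6 choices (anything except K).
The remaining 5 letters are filled from the other 6 symbols without repetition: 6 × 5 × 4 × 3 × 2 = 720.
Total: 6 × 720 = 4320.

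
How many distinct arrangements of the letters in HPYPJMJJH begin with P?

With the first slot taken by P, it remains to arrange the other 8 letters (HYPJMJJH).
Those 8 letters have H appearing twice and J appearing 3 times, giving (8)!/(3!·2!) = 3360.

3360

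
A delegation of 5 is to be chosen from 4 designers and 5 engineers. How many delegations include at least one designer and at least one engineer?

With no constraint there are C(9,5) = 126 possible selections.
Selections missing a whole group: no designers → C(5,5) = 1; no engineers → C(4,5) = 0.
Both groups omitted at once is impossible, so 126 − 1 = 125.

125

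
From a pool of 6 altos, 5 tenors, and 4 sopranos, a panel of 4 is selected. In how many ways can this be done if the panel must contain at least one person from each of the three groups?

Total 4-person selections from all 15: C(15,4) = 1365.
Subtract selections that omit an entire group: no altos → C(9,4) = 126; no tenors → C(10,4) = 210; no sopranos → C(11,4) = 330.
Add back selections omitting two groups (i.e. drawn from a single group): C(6,4) + C(5,4) + C(4,4) = 21.
By inclusion–exclusion: 1365 − 666 + 21 = 720.

720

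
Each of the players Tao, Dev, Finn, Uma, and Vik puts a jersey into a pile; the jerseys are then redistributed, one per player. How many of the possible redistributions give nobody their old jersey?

44

Let Aᵢ be the assignments in which player i gets their old jersey. We want the size of the complement of A₁∪…∪A_5.
By inclusion–exclusion this is Σ_{j=0}^{5} (−1)^j C(5,j)·(5−j)!.
Computing: 120 − 120 + 60 − 20 + 5 − 1 = 44.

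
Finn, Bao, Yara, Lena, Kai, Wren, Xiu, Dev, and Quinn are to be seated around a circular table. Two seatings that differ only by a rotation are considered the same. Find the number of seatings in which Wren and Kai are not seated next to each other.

All circular seatings of 9 people number (8)! = 40320.
Those with Wren next to Kai: fuse the pair into one unit and seat 8 units around a circle — 2·(7)! = 10080.
Subtracting, 40320 − 10080 = 30240.

30240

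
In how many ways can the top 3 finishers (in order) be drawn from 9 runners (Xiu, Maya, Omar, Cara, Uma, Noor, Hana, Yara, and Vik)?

There are 9 choices for 1st place, 8 for 2nd, and 7 for 3rd.
That gives 9 × 8 × 7 = 504.

504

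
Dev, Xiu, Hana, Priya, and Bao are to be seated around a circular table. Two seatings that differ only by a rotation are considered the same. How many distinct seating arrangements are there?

Around a circle, 5 distinct people have 5!/5 = (4)! = 24 rotationally distinct seatings.

24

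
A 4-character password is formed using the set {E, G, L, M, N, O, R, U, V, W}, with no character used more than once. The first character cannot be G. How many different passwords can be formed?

4536

The first character has 10−1 = 9 choices (anything except G).
The remaining 3 characters are filled from the other 9 symbols without repetition: 9 × 8 × 7 = 504.
Total: 9 × 504 = 4536.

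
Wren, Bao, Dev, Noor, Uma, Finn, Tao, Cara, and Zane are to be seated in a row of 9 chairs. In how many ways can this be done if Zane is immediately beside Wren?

Place the 7 others and the Zane-Wren pair as 8 objects in a line; the pair has 2 internal arrangements.
So the count is 2·(8)! = 80640.

80640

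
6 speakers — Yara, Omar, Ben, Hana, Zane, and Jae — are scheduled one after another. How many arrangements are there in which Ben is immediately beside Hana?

Glue Ben and Hana into one block (2 internal orders), leaving 5 units to arrange in a row.
So the count is 2·(5)! = 240.

240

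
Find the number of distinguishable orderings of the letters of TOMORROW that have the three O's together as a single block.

360

Treat the 3 copies of O as a single block. The multiset to arrange is then {OOO, M, R, R, T, W}, 6 items in all.
That gives (6)!/(2!) = 360 arrangements.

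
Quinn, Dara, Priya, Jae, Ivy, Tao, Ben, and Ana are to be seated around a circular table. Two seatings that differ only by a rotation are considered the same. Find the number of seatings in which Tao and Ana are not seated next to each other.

Without the restriction there are (7)! = 5040 seatings.
Those with Tao next to Ana: fuse the pair into one unit and seat 7 units around a circle — 2·(6)! = 1440.
Subtracting, 5040 − 1440 = 3600.

3600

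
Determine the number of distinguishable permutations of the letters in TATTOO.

60

The 6 letters of TATTOO have repeats: O appearing twice and T appearing 3 times.
Dividing 6! = 720 by 3!·2! = 12 for the repeated letters gives 60.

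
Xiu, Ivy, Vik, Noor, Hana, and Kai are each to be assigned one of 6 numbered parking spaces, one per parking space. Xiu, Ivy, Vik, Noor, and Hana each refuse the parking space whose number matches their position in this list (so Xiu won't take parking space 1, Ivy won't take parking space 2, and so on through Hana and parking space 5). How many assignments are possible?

Let Aᵢ (for 1 ≤ i ≤ 5) be the placements that put person i in their forbidden parking space. Any j of these fix j positions, leaving (6−j)! ways to fill the rest, and there are C(5,j) ways to pick which j.
By inclusion–exclusion, the number of valid placements is Σ_{j=0}^{5} (−1)^j C(5,j)·(6−j)!.
Computing: 720 − 600 + 240 − 60 + 10 − 1 = 309.

309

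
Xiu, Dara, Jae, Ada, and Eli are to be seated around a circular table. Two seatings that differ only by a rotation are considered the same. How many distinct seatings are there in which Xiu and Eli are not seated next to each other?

12

All circular seatings of 5 people number (4)! = 24.
Those with Xiu next to Eli: fuse the pair into one unit and seat 4 units around a circle — 2·(3)! = 12.
Subtracting, 24 − 12 = 12.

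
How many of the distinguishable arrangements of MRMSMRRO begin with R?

Fix R in the first position and arrange the remaining 7 letters.
Those 7 letters have M appearing 3 times and R appearing twice, giving (7)!/(3!·2!) = 420.

420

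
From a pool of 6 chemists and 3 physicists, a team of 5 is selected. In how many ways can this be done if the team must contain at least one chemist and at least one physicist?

120

Total 5-person selections from all 9: C(9,5) = 126.
Selections missing a whole group: no chemists → C(3,5) = 0; no physicists → C(6,5) = 6.
Both groups omitted at once is impossible, so 126 − 6 = 120.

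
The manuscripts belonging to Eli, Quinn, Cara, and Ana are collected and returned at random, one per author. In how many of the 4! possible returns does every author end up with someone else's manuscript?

Count assignments avoiding every fixed point. For any j of the 4 authors fixed to their own manuscript, the other 4−j can be arranged in (4−j)! ways.
By inclusion–exclusion this is Σ_{j=0}^{4} (−1)^j C(4,j)·(4−j)!.
Computing: 24 − 24 + 12 − 4 + 1 = 9.

9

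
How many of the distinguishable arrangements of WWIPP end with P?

Fix P in the last position and arrange the remaining 4 letters.
Those 4 letters have W appearing twice, giving (4)!/(2!) = 12.

12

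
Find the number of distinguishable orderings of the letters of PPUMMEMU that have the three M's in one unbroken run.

Treat the 3 copies of M as a single block. The multiset to arrange is then {MMM, E, P, P, U, U}, 6 items in all.
That gives (6)!/(2!·2!) = 180 arrangements.

180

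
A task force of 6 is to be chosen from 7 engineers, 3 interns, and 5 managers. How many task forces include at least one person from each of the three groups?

3850

Unrestricted: C(15,6) = 5005 ways to pick any 6 of the 15.
Subtract selections that omit an entire group: no engineers → C(8,6) = 28; no interns → C(12,6) = 924; no managers → C(10,6) = 210.
Add back selections omitting two groups (i.e. drawn from a single group): C(7,6) + C(3,6) + C(5,6) = 7.
By inclusion–exclusion: 5005 − 1162 + 7 = 3850.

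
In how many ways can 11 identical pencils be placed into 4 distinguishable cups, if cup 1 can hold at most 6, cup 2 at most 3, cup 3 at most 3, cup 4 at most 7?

Without the upper bounds there are C(14,3) = 364 ways to split 11 among 4 cups.
Subtract solutions that violate a single cap (substitute x_i' = x_i − (cap_i+1)): x_1 ≥ 7 gives C(7,3) = 35; x_2 ≥ 4 gives C(10,3) = 120; x_3 ≥ 4 gives C(10,3) = 120; x_4 ≥ 8 gives C(6,3) = 20. Together 295.
Add back pairs where two caps are both exceeded: 1 + 1 + 0 + 20 + 0 + 0 = 22.
By inclusion–exclusion the count is 364 − 295 + 22 = 91.

91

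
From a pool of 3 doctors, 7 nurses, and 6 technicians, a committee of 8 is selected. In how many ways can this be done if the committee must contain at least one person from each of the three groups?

11529

With no constraint there are C(16,8) = 12870 possible selections.
Selections missing a whole group: no doctors → C(13,8) = 1287; no nurses → C(9,8) = 9; no technicians → C(10,8) = 45.
Add back selections omitting two groups (i.e. drawn from a single group): C(3,8) + C(7,8) + C(6,8) = 0.
By inclusion–exclusion: 12870 − 1341 + 0 = 11529.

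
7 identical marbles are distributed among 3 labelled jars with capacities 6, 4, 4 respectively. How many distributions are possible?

23

Ignoring the caps, the number of non-negative solutions to x_1+…+x_3 = 7 is C(9,2) = 36.
Subtract solutions that violate a single cap (substitute x_i' = x_i − (cap_i+1)): x_1 ≥ 7 gives C(2,2) = 1; x_2 ≥ 5 gives C(4,2) = 6; x_3 ≥ 5 gives C(4,2) = 6. Together 13.
No two caps can be exceeded simultaneously, so the pair terms are all 0.
By inclusion–exclusion the count is 36 − 13 + 0 = 23.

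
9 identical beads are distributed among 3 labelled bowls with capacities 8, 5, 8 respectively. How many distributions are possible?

Ignoring the caps, the number of non-negative solutions to x_1+…+x_3 = 9 is C(11,2) = 55.
Subtract solutions that violate a single cap (substitute x_i' = x_i − (cap_i+1)): x_1 ≥ 9 gives C(2,2) = 1; x_2 ≥ 6 gives C(5,2) = 10; x_3 ≥ 9 gives C(2,2) = 1. Together 12.
No two caps can be exceeded simultaneously, so the pair terms are all 0.
By inclusion–exclusion the count is 55 − 12 + 0 = 43.

43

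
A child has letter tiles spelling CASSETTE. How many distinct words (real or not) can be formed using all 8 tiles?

5040

Letter multiplicities in CASSETTE: A×1, C×1, E×2, S×2, T×2.
Dividing 8! = 40320 by 2!·2!·2! = 8 for the repeated letters gives 5040.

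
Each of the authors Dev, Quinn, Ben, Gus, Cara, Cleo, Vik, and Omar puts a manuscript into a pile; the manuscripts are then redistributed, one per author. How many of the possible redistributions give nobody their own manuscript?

Let Aᵢ be the assignments in which author i gets their own manuscript. We want the size of the complement of A₁∪…∪A_8.
By inclusion–exclusion this is Σ_{j=0}^{8} (−1)^j C(8,j)·(8−j)!.
Computing: 40320 − 40320 + 20160 − 6720 + 1680 − 336 + 56 − 8 + 1 = 14833.

14833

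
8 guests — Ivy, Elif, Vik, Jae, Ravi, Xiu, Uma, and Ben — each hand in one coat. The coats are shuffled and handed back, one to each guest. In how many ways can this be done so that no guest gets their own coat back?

14833

Let Aᵢ be the assignments in which guest i gets their own coat. We want the size of the complement of A₁∪…∪A_8.
By inclusion–exclusion this is Σ_{j=0}^{8} (−1)^j C(8,j)·(8−j)!.
Computing: 40320 − 40320 + 20160 − 6720 + 1680 − 336 + 56 − 8 + 1 = 14833.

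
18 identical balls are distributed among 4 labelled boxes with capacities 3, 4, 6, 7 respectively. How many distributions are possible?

Without the upper bounds there are C(21,3) = 1330 ways to split 18 among 4 boxes.
Subtract solutions that violate a single cap (substitute x_i' = x_i − (cap_i+1)): x_1 ≥ 4 gives C(17,3) = 680; x_2 ≥ 5 gives C(16,3) = 560; x_3 ≥ 7 gives C(14,3) = 364; x_4 ≥ 8 gives C(13,3) = 286. Together 1890.
Add back pairs where two caps are both exceeded: 220 + 120 + 84 + 84 + 56 + 20 = 584.
Subtract triples: 10 + 4 + 0 + 0 = 14.
By inclusion–exclusion the count is 1330 − 1890 + 584 − 14 = 10.

10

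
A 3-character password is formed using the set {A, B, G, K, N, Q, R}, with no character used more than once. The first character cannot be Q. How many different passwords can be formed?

The first character has 7−1 = 6 choices (anything except Q).
The remaining 2 characters are filled from the other 6 symbols without repetition: 6 × 5 = 30.
Total: 6 × 30 = 180.

180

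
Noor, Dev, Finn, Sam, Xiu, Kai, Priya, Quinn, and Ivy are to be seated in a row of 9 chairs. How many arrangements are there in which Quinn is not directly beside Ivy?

Of the 9! = 362880 arrangements, those with Quinn and Ivy adjacent number 2 × 8! = 80640 (treat the pair as a block with 2 internal orders).
Complementary counting: 362880 − 80640 = 282240.

282240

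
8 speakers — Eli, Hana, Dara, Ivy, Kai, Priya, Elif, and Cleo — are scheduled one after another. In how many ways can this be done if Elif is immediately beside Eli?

10080

Treat {Elif, Eli} as a single unit. There are 7 units to order, and the pair itself can be ordered 2 ways.
So the count is 2·(7)! = 10080.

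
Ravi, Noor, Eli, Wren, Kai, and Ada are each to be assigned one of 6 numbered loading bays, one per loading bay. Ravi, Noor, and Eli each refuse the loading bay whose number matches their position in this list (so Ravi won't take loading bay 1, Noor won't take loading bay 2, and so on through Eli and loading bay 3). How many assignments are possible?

426

Let Aᵢ (for i ∈ {1, 2, 3}) be the placements that put person i in their forbidden loading bay. Any j of these fix j positions, leaving (6−j)! ways to fill the rest, and there are C(3,j) ways to pick which j.
By inclusion–exclusion, the number of valid placements is Σ_{j=0}^{3} (−1)^j C(3,j)·(6−j)!.
Computing: 720 − 360 + 72 − 6 = 426.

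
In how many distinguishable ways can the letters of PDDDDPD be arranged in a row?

21

PDDDDPD has 7 letters with D appearing 5 times and P appearing twice.
Dividing 7! = 5040 by 5!·2! = 240 for the repeated letters gives 21.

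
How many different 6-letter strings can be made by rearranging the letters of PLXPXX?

The 6 letters of PLXPXX have repeats: P appearing twice and X appearing 3 times.
Dividing 6! = 720 by 3!·2! = 12 for the repeated letters gives 60.

60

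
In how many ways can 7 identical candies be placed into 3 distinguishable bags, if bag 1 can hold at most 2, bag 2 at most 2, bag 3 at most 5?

6

By stars and bars, unrestricted non-negative solutions to x_1+…+x_3 = 7 number C(7+2,2) = 36.
Subtract solutions that violate a single cap (substitute x_i' = x_i − (cap_i+1)): x_1 ≥ 3 gives C(6,2) = 15; x_2 ≥ 3 gives C(6,2) = 15; x_3 ≥ 6 gives C(3,2) = 3. Together 33.
Add back pairs where two caps are both exceeded: 3 + 0 + 0 = 3.
By inclusion–exclusion the count is 36 − 33 + 3 = 6.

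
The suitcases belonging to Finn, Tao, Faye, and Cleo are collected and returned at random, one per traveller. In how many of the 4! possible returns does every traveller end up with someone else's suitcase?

9

This is the derangement count D_4: permutations of 4 items with no fixed point.
By inclusion–exclusion this is Σ_{j=0}^{4} (−1)^j C(4,j)·(4−j)!.
Computing: 24 − 24 + 12 − 4 + 1 = 9.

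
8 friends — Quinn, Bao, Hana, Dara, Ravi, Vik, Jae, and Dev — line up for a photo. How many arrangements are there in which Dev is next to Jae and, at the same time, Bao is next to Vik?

2880

Treat {Dev,Jae} as one block (2 orders) and {Bao,Vik} as another (2 orders).
That leaves 6 units to arrange: 2 × 2 × 6! = 4 × 720 = 2880.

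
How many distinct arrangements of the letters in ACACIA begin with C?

20

With the first slot taken by C, it remains to arrange the other 5 letters (AACIA).
Those 5 letters have A appearing 3 times, giving (5)!/(3!) = 20.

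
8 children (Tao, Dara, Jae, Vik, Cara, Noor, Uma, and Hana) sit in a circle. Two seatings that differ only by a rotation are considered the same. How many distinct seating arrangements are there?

5040

Seat Tao anywhere (absorbing the rotational symmetry), then permute the other 7: (7)! = 5040.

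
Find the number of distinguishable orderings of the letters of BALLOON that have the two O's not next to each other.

900

Total arrangements of BALLOON: 7!/(2!·2!) = 1260.
Arrangements with the O's together: treat OO as one letter, giving (6)!/(2!) = 360.
Hence 1260 − 360 = 900.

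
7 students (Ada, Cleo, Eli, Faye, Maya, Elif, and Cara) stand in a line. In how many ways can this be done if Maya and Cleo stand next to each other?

Glue Maya and Cleo into one block (2 internal orders), leaving 6 units to arrange in a row.
That gives 2 × 6! = 2 × 720 = 1440.

1440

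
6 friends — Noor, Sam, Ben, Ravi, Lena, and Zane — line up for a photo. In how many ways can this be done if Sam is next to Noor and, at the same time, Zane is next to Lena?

96

Treat {Sam,Noor} as one block (2 orders) and {Zane,Lena} as another (2 orders).
That leaves 4 units to arrange: 2 × 2 × 4! = 4 × 24 = 96.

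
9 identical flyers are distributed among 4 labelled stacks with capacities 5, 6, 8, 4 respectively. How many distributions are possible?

154

By stars and bars, unrestricted non-negative solutions to x_1+…+x_4 = 9 number C(9+3,3) = 220.
Subtract solutions that violate a single cap (substitute x_i' = x_i − (cap_i+1)): x_1 ≥ 6 gives C(6,3) = 20; x_2 ≥ 7 gives C(5,3) = 10; x_3 ≥ 9 gives C(3,3) = 1; x_4 ≥ 5 gives C(7,3) = 35. Together 66.
No two caps can be exceeded simultaneously, so the pair terms are all 0.
By inclusion–exclusion the count is 220 − 66 + 0 = 154.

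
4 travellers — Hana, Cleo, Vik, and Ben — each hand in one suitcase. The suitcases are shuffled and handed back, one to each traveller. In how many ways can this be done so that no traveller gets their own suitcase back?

9

Count assignments avoiding every fixed point. For any j of the 4 travellers fixed to their own suitcase, the other 4−j can be arranged in (4−j)! ways.
By inclusion–exclusion this is Σ_{j=0}^{4} (−1)^j C(4,j)·(4−j)!.
Computing: 24 − 24 + 12 − 4 + 1 = 9.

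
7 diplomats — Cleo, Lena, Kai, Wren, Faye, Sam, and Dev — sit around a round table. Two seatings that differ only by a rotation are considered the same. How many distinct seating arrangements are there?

720

Seat Cleo anywhere (absorbing the rotational symmetry), then permute the other 6: (6)! = 720.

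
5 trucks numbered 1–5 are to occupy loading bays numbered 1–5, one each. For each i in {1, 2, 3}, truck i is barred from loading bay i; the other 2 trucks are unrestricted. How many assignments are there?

64

Let Aᵢ (for i ∈ {1, 2, 3}) be the placements that put truck i in its forbidden loading bay. Any j of these fix j positions, leaving (5−j)! ways to fill the rest, and there are C(3,j) ways to pick which j.
By inclusion–exclusion, the number of valid placements is Σ_{j=0}^{3} (−1)^j C(3,j)·(5−j)!.
Computing: 120 − 72 + 18 − 2 = 64.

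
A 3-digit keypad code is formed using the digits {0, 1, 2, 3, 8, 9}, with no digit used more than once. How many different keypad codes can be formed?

120

This is a permutation of 3 out of 6: P(6,3) = 6!/3!.
6 × 5 × 4 = 120.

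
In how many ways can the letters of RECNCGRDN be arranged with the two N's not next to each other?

Total arrangements of RECNCGRDN: 9!/(2!·2!·2!) = 45360.
Arrangements with the N's together: treat NN as one letter, giving (8)!/(2!·2!) = 10080.
Hence 45360 − 10080 = 35280.

35280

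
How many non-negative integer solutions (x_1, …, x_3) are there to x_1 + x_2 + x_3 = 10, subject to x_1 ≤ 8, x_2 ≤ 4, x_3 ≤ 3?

By stars and bars, unrestricted non-negative solutions to x_1+…+x_3 = 10 number C(10+2,2) = 66.
Subtract solutions that violate a single cap (substitute x_i' = x_i − (cap_i+1)): x_1 ≥ 9 gives C(3,2) = 3; x_2 ≥ 5 gives C(7,2) = 21; x_3 ≥ 4 gives C(8,2) = 28. Together 52.
Add back pairs where two caps are both exceeded: 0 + 0 + 3 = 3.
By inclusion–exclusion the count is 66 − 52 + 3 = 17.

17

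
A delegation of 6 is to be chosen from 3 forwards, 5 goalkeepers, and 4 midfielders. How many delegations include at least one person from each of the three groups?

Total 6-person selections from all 12: C(12,6) = 924.
Subtract selections that omit an entire group: no forwards → C(9,6) = 84; no goalkeepers → C(7,6) = 7; no midfielders → C(8,6) = 28.
Add back selections omitting two groups (i.e. drawn from a single group): C(3,6) + C(5,6) + C(4,6) = 0.
By inclusion–exclusion: 924 − 119 + 0 = 805.

805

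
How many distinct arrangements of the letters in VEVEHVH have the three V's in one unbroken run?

Treat the 3 copies of V as a single block. The multiset to arrange is then {VVV, E, E, H, H}, 5 items in all.
That gives (5)!/(2!·2!) = 30 arrangements.

30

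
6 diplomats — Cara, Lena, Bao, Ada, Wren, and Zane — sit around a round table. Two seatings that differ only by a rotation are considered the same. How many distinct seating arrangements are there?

120

Fix one person's seat to break rotational symmetry; the remaining 5 people can be arranged in (5)! = 120 ways.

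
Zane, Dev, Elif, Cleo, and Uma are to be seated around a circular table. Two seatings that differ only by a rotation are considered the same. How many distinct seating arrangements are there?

Around a circle, 5 distinct people have 5!/5 = (4)! = 24 rotationally distinct seatings.

24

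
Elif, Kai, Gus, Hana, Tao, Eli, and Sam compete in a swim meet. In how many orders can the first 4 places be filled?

840

This is an ordered selection of 4 from 7: P(7,4).
That gives 7 × 6 × 5 × 4 = 840.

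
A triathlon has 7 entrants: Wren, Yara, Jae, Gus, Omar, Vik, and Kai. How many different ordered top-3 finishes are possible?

There are 7 choices for 1st place, 6 for 2nd, and 5 for 3rd.
That gives 7 × 6 × 5 = 210.

210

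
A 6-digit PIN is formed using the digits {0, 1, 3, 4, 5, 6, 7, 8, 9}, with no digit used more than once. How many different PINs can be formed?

60480

Choose and order 6 of the 9 symbols: the first digit has 9 options, the next 8, and so on down to 4.
That product is 9 × 8 × 7 × 6 × 5 × 4 = 60480.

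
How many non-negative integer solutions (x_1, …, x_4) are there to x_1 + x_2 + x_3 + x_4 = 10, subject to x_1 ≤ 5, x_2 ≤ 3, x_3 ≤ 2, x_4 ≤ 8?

Ignoring the caps, the number of non-negative solutions to x_1+…+x_4 = 10 is C(13,3) = 286.
Subtract solutions that violate a single cap (substitute x_i' = x_i − (cap_i+1)): x_1 ≥ 6 gives C(7,3) = 35; x_2 ≥ 4 gives C(9,3) = 84; x_3 ≥ 3 gives C(10,3) = 120; x_4 ≥ 9 gives C(4,3) = 4. Together 243.
Add back pairs where two caps are both exceeded: 1 + 4 + 0 + 20 + 0 + 0 = 25.
By inclusion–exclusion the count is 286 − 243 + 25 = 68.

68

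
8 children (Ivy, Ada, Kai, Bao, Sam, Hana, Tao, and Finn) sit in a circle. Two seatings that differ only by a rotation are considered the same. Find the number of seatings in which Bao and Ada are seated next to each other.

1440

Glue Bao and Ada into a block (2 internal orders). Seating 7 units around a circle gives (6)! arrangements.
So 2 × (6)! = 2 × 720 = 1440.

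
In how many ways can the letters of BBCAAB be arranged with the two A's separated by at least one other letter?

Total arrangements of BBCAAB: 6!/(3!·2!) = 60.
Arrangements with the A's together: treat AA as one letter, giving (5)!/(3!) = 20.
Hence 60 − 20 = 40.

40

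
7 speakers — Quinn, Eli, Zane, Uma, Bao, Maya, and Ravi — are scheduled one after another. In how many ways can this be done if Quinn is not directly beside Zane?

Of the 7! = 5040 arrangements, those with Quinn and Zane adjacent number 2 × 6! = 1440 (treat the pair as a block with 2 internal orders).
Complementary counting: 5040 − 1440 = 3600.

3600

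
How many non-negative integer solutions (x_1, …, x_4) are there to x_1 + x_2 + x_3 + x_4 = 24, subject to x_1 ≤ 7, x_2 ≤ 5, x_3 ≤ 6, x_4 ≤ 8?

10

By stars and bars, unrestricted non-negative solutions to x_1+…+x_4 = 24 number C(24+3,3) = 2925.
Subtract solutions that violate a single cap (substitute x_i' = x_i − (cap_i+1)): x_1 ≥ 8 gives C(19,3) = 969; x_2 ≥ 6 gives C(21,3) = 1330; x_3 ≥ 7 gives C(20,3) = 1140; x_4 ≥ 9 gives C(18,3) = 816. Together 4255.
Add back pairs where two caps are both exceeded: 286 + 220 + 120 + 364 + 220 + 165 = 1375.
Subtract triples: 20 + 4 + 1 + 10 = 35.
By inclusion–exclusion the count is 2925 − 4255 + 1375 − 35 = 10.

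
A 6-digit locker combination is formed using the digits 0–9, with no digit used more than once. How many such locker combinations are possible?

With no repetition, fill the 6 digits in order: 10 choices, then 9, down to 5.
10 × 9 × 8 × 7 × 6 × 5 = 151200.

151200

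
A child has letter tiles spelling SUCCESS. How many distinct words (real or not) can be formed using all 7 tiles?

Letter multiplicities in SUCCESS: C×2, E×1, S×3, U×1.
So there are 7! / (3!·2!) = 420 distinguishable arrangements.

420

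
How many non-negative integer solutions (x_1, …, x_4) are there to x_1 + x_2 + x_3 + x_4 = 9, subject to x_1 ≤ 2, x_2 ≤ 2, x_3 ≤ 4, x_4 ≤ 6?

35

Without the upper bounds there are C(12,3) = 220 ways to split 9 among 4 variables.
Subtract solutions that violate a single cap (substitute x_i' = x_i − (cap_i+1)): x_1 ≥ 3 gives C(9,3) = 84; x_2 ≥ 3 gives C(9,3) = 84; x_3 ≥ 5 gives C(7,3) = 35; x_4 ≥ 7 gives C(5,3) = 10. Together 213.
Add back pairs where two caps are both exceeded: 20 + 4 + 0 + 4 + 0 + 0 = 28.
By inclusion–exclusion the count is 220 − 213 + 28 = 35.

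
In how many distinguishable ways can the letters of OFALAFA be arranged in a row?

Letter multiplicities in OFALAFA: A×3, F×2, L×1, O×1.
The number of distinct arrangements is 7!/(3!·2!) = 5040/12 = 420.

420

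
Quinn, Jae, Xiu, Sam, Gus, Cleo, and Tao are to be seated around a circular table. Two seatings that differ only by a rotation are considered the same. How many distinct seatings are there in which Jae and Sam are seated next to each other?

Treat {Jae, Sam} as one unit (2 internal orders) and seat the resulting 6 units around the table: (5)! circular arrangements.
So 2 × (5)! = 2 × 120 = 240.

240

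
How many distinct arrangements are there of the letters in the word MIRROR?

MIRROR has 6 letters with R appearing 3 times.
Dividing 6! = 720 by 3! = 6 for the repeated letters gives 120.

120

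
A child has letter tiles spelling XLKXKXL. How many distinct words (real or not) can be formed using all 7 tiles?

210

XLKXKXL has 7 letters with K appearing twice, L appearing twice, and X appearing 3 times.
The number of distinct arrangements is 7!/(3!·2!·2!) = 5040/24 = 210.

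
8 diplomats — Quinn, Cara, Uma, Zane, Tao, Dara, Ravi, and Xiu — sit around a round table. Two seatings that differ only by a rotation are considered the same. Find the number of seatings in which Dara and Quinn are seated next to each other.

1440

Treat {Dara, Quinn} as one unit (2 internal orders) and seat the resulting 7 units around the table: (6)! circular arrangements.
So 2 × (6)! = 2 × 720 = 1440.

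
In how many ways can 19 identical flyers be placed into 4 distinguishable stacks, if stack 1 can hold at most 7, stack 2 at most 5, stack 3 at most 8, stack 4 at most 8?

By stars and bars, unrestricted non-negative solutions to x_1+…+x_4 = 19 number C(19+3,3) = 1540.
Subtract solutions that violate a single cap (substitute x_i' = x_i − (cap_i+1)): x_1 ≥ 8 gives C(14,3) = 364; x_2 ≥ 6 gives C(16,3) = 560; x_3 ≥ 9 gives C(13,3) = 286; x_4 ≥ 9 gives C(13,3) = 286. Together 1496.
Add back pairs where two caps are both exceeded: 56 + 10 + 10 + 35 + 35 + 4 = 150.
By inclusion–exclusion the count is 1540 − 1496 + 150 = 194.

194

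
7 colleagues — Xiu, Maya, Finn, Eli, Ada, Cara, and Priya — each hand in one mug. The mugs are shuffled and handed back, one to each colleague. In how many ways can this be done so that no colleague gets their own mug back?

1854

Let Aᵢ be the assignments in which colleague i gets their own mug. We want the size of the complement of A₁∪…∪A_7.
By inclusion–exclusion this is Σ_{j=0}^{7} (−1)^j C(7,j)·(7−j)!.
Computing: 5040 − 5040 + 2520 − 840 + 210 − 42 + 7 − 1 = 1854.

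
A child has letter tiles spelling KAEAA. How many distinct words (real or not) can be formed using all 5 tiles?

Letter multiplicities in KAEAA: A×3, E×1, K×1.
The number of distinct arrangements is 5!/(3!) = 120/6 = 20.

20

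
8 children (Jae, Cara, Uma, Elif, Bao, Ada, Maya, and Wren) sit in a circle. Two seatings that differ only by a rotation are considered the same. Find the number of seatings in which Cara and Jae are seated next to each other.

1440

Glue Cara and Jae into a block (2 internal orders). Seating 7 units around a circle gives (6)! arrangements.
So 2 × (6)! = 2 × 720 = 1440.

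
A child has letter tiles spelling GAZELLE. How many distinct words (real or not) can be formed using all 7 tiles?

Letter multiplicities in GAZELLE: A×1, E×2, G×1, L×2, Z×1.
The number of distinct arrangements is 7!/(2!·2!) = 5040/4 = 1260.

1260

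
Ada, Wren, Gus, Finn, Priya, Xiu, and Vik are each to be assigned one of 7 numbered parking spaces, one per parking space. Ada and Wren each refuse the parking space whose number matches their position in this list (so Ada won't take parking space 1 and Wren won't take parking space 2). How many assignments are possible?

3720

Let Aᵢ (for i ∈ {1, 2}) be the placements that put person i in their forbidden parking space. Any j of these fix j positions, leaving (7−j)! ways to fill the rest, and there are C(2,j) ways to pick which j.
By inclusion–exclusion, the number of valid placements is Σ_{j=0}^{2} (−1)^j C(2,j)·(7−j)!.
Computing: 5040 − 1440 + 120 = 3720.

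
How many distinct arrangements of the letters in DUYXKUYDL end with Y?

Fix Y in the last position and arrange the remaining 8 letters.
Those 8 letters have D appearing twice and U appearing twice, giving (8)!/(2!·2!) = 10080.

10080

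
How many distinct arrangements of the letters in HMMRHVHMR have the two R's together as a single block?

1120

Treat the 2 copies of R as a single block. The multiset to arrange is then {RR, H, H, H, M, M, M, V}, 8 items in all.
That gives (8)!/(3!·3!) = 1120 arrangements.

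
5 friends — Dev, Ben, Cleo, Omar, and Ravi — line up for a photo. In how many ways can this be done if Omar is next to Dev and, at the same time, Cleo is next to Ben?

24

Treat {Omar,Dev} as one block (2 orders) and {Cleo,Ben} as another (2 orders).
That leaves 3 units to arrange: 2 × 2 × 3! = 4 × 6 = 24.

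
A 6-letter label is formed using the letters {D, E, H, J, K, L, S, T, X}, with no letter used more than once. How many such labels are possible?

Choose and order 6 of the 9 symbols: the first letter has 9 options, the next 8, and so on down to 4.
That product is 9 × 8 × 7 × 6 × 5 × 4 = 60480.

60480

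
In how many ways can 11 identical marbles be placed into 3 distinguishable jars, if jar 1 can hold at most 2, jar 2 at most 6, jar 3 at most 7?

By stars and bars, unrestricted non-negative solutions to x_1+…+x_3 = 11 number C(11+2,2) = 78.
Subtract solutions that violate a single cap (substitute x_i' = x_i − (cap_i+1)): x_1 ≥ 3 gives C(10,2) = 45; x_2 ≥ 7 gives C(6,2) = 15; x_3 ≥ 8 gives C(5,2) = 10. Together 70.
Add back pairs where two caps are both exceeded: 3 + 1 + 0 = 4.
By inclusion–exclusion the count is 78 − 70 + 4 = 12.

12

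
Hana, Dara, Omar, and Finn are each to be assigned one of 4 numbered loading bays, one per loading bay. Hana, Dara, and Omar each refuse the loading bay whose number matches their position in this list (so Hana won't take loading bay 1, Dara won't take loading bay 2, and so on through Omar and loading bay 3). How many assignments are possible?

11

Let Aᵢ (for i ∈ {1, 2, 3}) be the placements that put person i in their forbidden loading bay. Any j of these fix j positions, leaving (4−j)! ways to fill the rest, and there are C(3,j) ways to pick which j.
By inclusion–exclusion, the number of valid placements is Σ_{j=0}^{3} (−1)^j C(3,j)·(4−j)!.
Computing: 24 − 18 + 6 − 1 = 11.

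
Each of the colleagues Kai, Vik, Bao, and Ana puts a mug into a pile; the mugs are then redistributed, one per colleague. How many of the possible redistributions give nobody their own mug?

Let Aᵢ be the assignments in which colleague i gets their own mug. We want the size of the complement of A₁∪…∪A_4.
By inclusion–exclusion this is Σ_{j=0}^{4} (−1)^j C(4,j)·(4−j)!.
Computing: 24 − 24 + 12 − 4 + 1 = 9.

9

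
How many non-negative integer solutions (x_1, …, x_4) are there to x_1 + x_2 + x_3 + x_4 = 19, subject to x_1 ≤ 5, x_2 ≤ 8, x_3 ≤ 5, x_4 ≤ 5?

Without the upper bounds there are C(22,3) = 1540 ways to split 19 among 4 variables.
Subtract solutions that violate a single cap (substitute x_i' = x_i − (cap_i+1)): x_1 ≥ 6 gives C(16,3) = 560; x_2 ≥ 9 gives C(13,3) = 286; x_3 ≥ 6 gives C(16,3) = 560; x_4 ≥ 6 gives C(16,3) = 560. Together 1966.
Add back pairs where two caps are both exceeded: 35 + 120 + 120 + 35 + 35 + 120 = 465.
Subtract triples: 0 + 0 + 4 + 0 = 4.
By inclusion–exclusion the count is 1540 − 1966 + 465 − 4 = 35.

35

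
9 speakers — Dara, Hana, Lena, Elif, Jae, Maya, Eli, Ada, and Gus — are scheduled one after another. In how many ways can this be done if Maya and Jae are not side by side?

There are 9! = 362880 arrangements in all. If Maya and Jae are adjacent, merging them into one block gives 2·(8)! = 80640 arrangements.
So 362880 − 80640 = 282240 arrangements keep them apart.

282240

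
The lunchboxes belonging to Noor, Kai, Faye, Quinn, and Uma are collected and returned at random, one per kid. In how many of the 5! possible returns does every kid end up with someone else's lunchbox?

Let Aᵢ be the assignments in which kid i gets their own lunchbox. We want the size of the complement of A₁∪…∪A_5.
By inclusion–exclusion this is Σ_{j=0}^{5} (−1)^j C(5,j)·(5−j)!.
Computing: 120 − 120 + 60 − 20 + 5 − 1 = 44.

44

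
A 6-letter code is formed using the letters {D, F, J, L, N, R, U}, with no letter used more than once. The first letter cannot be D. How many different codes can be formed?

4320

The first letter has 7−1 = 6 choices (anything except D).
The remaining 5 letters are filled from the other 6 symbols without repetition: 6 × 5 × 4 × 3 × 2 = 720.
Total: 6 × 720 = 4320.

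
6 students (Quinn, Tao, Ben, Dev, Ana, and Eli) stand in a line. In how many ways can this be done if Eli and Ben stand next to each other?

Treat {Eli, Ben} as a single unit. There are 5 units to order, and the pair itself can be ordered 2 ways.
That gives 2 × 5! = 2 × 120 = 240.

240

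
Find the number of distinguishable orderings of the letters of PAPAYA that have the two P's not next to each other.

40

There are 6!/(3!·2!) = 60 arrangements of PAPAYA in total.
If the two P's are adjacent, glue them into one block, leaving 5 items to arrange: (5)!/(3!) = 20 ways.
Hence 60 − 20 = 40.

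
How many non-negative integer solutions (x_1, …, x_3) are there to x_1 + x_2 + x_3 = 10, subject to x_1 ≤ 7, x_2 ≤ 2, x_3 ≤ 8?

By stars and bars, unrestricted non-negative solutions to x_1+…+x_3 = 10 number C(10+2,2) = 66.
Subtract solutions that violate a single cap (substitute x_i' = x_i − (cap_i+1)): x_1 ≥ 8 gives C(4,2) = 6; x_2 ≥ 3 gives C(9,2) = 36; x_3 ≥ 9 gives C(3,2) = 3. Together 45.
No two caps can be exceeded simultaneously, so the pair terms are all 0.
By inclusion–exclusion the count is 66 − 45 + 0 = 21.

21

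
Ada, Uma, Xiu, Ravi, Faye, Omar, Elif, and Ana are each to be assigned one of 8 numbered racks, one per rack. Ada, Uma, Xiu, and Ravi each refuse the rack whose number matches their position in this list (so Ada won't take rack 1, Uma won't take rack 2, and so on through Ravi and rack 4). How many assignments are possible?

Let Aᵢ (for 1 ≤ i ≤ 4) be the placements that put person i in their forbidden rack. Any j of these fix j positions, leaving (8−j)! ways to fill the rest, and there are C(4,j) ways to pick which j.
By inclusion–exclusion, the number of valid placements is Σ_{j=0}^{4} (−1)^j C(4,j)·(8−j)!.
Computing: 40320 − 20160 + 4320 − 480 + 24 = 24024.

24024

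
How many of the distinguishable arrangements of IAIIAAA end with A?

20

With the last slot taken by A, it remains to arrange the other 6 letters (IIIAAA).
Those 6 letters have A appearing 3 times and I appearing 3 times, giving (6)!/(3!·3!) = 20.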